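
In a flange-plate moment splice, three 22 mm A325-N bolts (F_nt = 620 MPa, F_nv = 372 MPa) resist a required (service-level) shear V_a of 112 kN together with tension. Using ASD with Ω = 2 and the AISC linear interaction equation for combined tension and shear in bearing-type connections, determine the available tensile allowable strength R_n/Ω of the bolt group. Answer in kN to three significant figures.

A_b = π·22²/4 = 380.1 mm²; f_rv = 112 × 1000 / (3 × 380.1) = 98.21 MPa.
F'_nt = 1.3 F_nt − (Ω F_nt / F_nv) f_rv = 1.3·620 − (2·620/372)·98.21 = 478.6 MPa, capped at F_nt → F'_nt = 478.6 MPa.
R_n = F'_nt · A_b · n = 478.6 × 380.1 × 3 / 1000 = 545.8 kN.
Allowable strength R_n/Ω = 545.8 / 2 = 273 kN.

273 kN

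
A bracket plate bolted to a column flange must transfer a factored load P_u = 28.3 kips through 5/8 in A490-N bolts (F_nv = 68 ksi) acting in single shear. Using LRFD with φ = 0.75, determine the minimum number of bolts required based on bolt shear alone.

2 bolts

A_b = π·0.625²/4 = 0.3068 in².
Per-bolt design strength φR_n = 0.75 × 68 × 0.3068 × 1 = 15.65 kips.
n ≥ 28.3 / 15.65 = 1.809 → use 2 bolts.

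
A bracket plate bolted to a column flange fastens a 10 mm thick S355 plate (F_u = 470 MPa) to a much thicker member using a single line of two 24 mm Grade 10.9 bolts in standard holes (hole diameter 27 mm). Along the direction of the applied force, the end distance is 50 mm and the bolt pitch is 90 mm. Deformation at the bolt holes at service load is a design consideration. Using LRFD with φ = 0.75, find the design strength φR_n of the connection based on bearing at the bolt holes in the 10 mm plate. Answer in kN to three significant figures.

357 kN

Per bolt r_n = 1.2 l_c t F_u ≤ 2.4 d t F_u; upper limit = 2.4 × 24 × 10 × 470 / 1000 = 270.7 kN.
Edge bolt: l_c = 50 − 27/2 = 36.5 mm → 1.2 × 36.5 × 10 × 470 / 1000 = 205.9 → r_n = 205.9 kN.
Interior bolts: l_c = 90 − 27 = 63 mm → 1.2 × 63 × 10 × 470 / 1000 = 355.3 → r_n = 270.7 kN.
R_n = 1 × 205.9 + 1 × 270.7 = 476.6 kN.
Design strength φR_n = 0.75 × 476.6 = 357 kN.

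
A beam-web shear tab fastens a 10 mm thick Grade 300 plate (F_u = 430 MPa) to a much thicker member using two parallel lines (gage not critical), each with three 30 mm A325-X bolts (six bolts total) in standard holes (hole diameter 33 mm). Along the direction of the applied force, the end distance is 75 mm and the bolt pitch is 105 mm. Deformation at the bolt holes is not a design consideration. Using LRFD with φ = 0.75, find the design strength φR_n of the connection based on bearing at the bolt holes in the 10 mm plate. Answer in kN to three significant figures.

Per bolt r_n = 1.5 l_c t F_u ≤ 3.0 d t F_u; upper limit = 3.0 × 30 × 10 × 430 / 1000 = 387 kN.
Edge bolt: l_c = 75 − 33/2 = 58.5 mm → 1.5 × 58.5 × 10 × 430 / 1000 = 377.3 → r_n = 377.3 kN.
Interior bolts: l_c = 105 − 33 = 72 mm → 1.5 × 72 × 10 × 430 / 1000 = 464.4 → r_n = 387 kN.
R_n = 2 × 377.3 + 4 × 387 = 2303 kN.
Design strength φR_n = 0.75 × 2303 = 1730 kN.

1730 kN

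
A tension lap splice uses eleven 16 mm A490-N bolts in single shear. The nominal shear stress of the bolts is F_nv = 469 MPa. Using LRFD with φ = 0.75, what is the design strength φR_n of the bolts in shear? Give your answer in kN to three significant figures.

778 kN

A_b = π × 16² / 4 = 201.1 mm².
R_n = F_nv · A_b · n · n_s = 469 × 201.1 × 11 × 1 / 1000 = 1037 kN.
Design strength φR_n = 0.75 × 1037 = 778 kN.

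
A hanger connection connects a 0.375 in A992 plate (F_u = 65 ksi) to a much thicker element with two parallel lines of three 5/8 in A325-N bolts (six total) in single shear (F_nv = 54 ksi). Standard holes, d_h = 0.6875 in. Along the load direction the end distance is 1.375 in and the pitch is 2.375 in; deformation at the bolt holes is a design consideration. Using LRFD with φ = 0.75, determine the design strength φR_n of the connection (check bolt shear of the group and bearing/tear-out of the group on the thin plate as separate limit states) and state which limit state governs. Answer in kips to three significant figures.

Bolt shear: A_b = π·0.625²/4 = 0.3068 in²; R_n = 54 × 0.3068 × 6 × 1 = 99.4 kips → 0.75 × 99.4 = 74.6 kips.
Bearing (1.2 l_c t F_u ≤ 2.4 d t F_u): upper limit = 2.4·0.625·0.375·65 = 36.56 kips.
  Edge l_c = 1.375 − 0.6875/2 = 1.031 → r_n = 30.16 kips; interior l_c = 2.375 − 0.6875 = 1.688 → r_n = 36.56 kips.
  R_n,bearing = 2·30.16 + 4·36.56 = 206.6 kips → 0.75 × 206.6 = 155 kips.
Bolt shear governs: 74.6 kips.

74.6 kips (bolt shear governs)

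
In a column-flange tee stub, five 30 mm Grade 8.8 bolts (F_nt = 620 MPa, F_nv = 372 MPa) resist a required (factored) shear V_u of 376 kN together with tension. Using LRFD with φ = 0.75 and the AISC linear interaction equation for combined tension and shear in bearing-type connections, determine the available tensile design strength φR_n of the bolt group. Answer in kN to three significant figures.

A_b = π·30²/4 = 706.9 mm²; f_rv = 376 × 1000 / (5 × 706.9) = 106.4 MPa.
F'_nt = 1.3 F_nt − (F_nt / φF_nv) f_rv = 1.3·620 − (620/(0.75·372))·106.4 = 569.6 MPa, capped at F_nt → F'_nt = 569.6 MPa.
R_n = F'_nt · A_b · n = 569.6 × 706.9 × 5 / 1000 = 2013 kN.
Design strength φR_n = 0.75 × 2013 = 1510 kN.

1510 kN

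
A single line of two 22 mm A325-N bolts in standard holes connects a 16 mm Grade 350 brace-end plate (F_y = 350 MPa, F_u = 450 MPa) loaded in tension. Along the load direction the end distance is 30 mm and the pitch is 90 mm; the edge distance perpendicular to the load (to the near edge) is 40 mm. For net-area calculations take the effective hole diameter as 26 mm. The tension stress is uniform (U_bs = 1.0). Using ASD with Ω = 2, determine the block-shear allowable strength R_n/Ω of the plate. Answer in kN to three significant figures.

272 kN

Shear plane L_v = 30 + 1·90 = 120 mm; A_gv = 120 × 16 = 1920 mm².
A_nv = (120 − 1.5·26) × 16 = 1296 mm².
A_nt = (40 − 0.5·26) × 16 = 432 mm².
0.6 F_u A_nv = 349.9 kN; 0.6 F_y A_gv = 403.2 kN → shear rupture governs the shear term.
R_n = 349.9 + 1.0 × 450 × 432 / 1000 = 544.3 kN.
Allowable strength R_n/Ω = 544.3 / 2 = 272 kN.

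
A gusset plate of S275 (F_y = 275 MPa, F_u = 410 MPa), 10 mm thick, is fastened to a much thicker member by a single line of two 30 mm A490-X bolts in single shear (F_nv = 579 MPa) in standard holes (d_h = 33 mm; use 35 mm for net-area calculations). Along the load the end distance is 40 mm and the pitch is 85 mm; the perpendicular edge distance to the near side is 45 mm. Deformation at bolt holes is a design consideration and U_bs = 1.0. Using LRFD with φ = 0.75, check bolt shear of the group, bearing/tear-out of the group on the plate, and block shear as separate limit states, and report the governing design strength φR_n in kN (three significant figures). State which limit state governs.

Bolt shear: A_b = π·30²/4 = 706.9 mm²; R_n = 579 × 706.9 × 2 × 1 / 1000 = 818.5 kN → 0.75 × 818.5 = 614 kN.
Bearing: edge l_c = 23.5, r_n = 115.6 kN; interior l_c = 52, r_n = 255.8 kN; R_n = 115.6 + 1·255.8 = 371.5 kN → 279 kN.
Block shear: A_gv = 1250, A_nv = 725, A_nt = 275 mm²; R_n = min(0.6F_uA_nv, 0.6F_yA_gv) + U_bs·F_u·A_nt = 291.1 kN → 218 kN.
Block shear governs: 218 kN.

218 kN (block shear governs)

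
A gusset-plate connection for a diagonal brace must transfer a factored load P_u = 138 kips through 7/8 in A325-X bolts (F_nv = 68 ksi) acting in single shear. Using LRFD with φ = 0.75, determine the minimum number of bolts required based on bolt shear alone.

5 bolts

A_b = π·0.875²/4 = 0.6013 in².
Per-bolt design strength φR_n = 0.75 × 68 × 0.6013 × 1 = 30.67 kips.
n ≥ 138 / 30.67 = 4.5 → use 5 bolts.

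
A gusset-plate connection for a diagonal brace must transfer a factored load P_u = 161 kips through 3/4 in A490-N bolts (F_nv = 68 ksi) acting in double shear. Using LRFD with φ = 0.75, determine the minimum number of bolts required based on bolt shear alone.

4 bolts

A_b = π·0.75²/4 = 0.4418 in².
Per-bolt design strength φR_n = 0.75 × 68 × 0.4418 × 2 = 45.06 kips.
n ≥ 161 / 45.06 = 3.573 → use 4 bolts.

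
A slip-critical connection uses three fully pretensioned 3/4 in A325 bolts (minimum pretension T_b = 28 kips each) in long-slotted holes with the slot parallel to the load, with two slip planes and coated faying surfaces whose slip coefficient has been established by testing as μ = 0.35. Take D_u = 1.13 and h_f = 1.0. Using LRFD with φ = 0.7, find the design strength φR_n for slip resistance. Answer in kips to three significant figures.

R_n = μ · D_u · h_f · T_b · n_s · n_b = 0.35 × 1.13 × 1.0 × 28 × 2 × 3 = 66.44 kips.
Design strength φR_n = 0.7 × 66.44 = 46.5 kips.

46.5 kips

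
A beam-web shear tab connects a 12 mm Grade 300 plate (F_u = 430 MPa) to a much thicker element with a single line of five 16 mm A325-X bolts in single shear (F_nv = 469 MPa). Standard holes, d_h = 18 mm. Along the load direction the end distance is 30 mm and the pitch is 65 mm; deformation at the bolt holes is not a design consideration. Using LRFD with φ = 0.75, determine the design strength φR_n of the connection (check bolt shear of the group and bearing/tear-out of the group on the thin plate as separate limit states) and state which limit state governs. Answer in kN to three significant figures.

Bolt shear: A_b = π·16²/4 = 201.1 mm²; R_n = 469 × 201.1 × 5 × 1 / 1000 = 471.5 kN → 0.75 × 471.5 = 354 kN.
Bearing (1.5 l_c t F_u ≤ 3.0 d t F_u): upper limit = 3.0·16·12·430 / 1000 = 247.7 kN.
  Edge l_c = 30 − 18/2 = 21 → r_n = 162.5 kN; interior l_c = 65 − 18 = 47 → r_n = 247.7 kN.
  R_n,bearing = 1·162.5 + 4·247.7 = 1153 kN → 0.75 × 1153 = 865 kN.
Bolt shear governs: 354 kN.

354 kN (bolt shear governs)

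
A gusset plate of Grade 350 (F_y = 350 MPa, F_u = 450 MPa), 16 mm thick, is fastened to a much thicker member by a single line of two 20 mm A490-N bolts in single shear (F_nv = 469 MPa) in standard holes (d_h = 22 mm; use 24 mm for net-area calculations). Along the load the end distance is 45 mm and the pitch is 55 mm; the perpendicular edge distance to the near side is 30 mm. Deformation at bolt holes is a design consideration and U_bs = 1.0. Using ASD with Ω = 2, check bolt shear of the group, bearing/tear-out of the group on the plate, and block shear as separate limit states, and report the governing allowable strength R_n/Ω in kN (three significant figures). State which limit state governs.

147 kN (bolt shear governs)

Bolt shear: A_b = π·20²/4 = 314.2 mm²; R_n = 469 × 314.2 × 2 × 1 / 1000 = 294.7 kN → 294.7 / 2 = 147 kN.
Bearing: edge l_c = 34, r_n = 293.8 kN; interior l_c = 33, r_n = 285.1 kN; R_n = 293.8 + 1·285.1 = 578.9 kN → 289 kN.
Block shear: A_gv = 1600, A_nv = 1024, A_nt = 288 mm²; R_n = min(0.6F_uA_nv, 0.6F_yA_gv) + U_bs·F_u·A_nt = 406.1 kN → 203 kN.
Bolt shear governs: 147 kN.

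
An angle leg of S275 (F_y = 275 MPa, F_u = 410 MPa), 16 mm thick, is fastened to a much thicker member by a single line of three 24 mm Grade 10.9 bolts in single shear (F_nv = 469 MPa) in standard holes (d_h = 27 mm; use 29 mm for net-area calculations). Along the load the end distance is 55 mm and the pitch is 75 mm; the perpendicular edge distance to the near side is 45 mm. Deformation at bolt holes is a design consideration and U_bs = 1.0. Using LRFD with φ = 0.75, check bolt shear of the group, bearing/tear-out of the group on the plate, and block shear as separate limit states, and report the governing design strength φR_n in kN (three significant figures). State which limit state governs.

477 kN (bolt shear governs)

Bolt shear: A_b = π·24²/4 = 452.4 mm²; R_n = 469 × 452.4 × 3 × 1 / 1000 = 636.5 kN → 0.75 × 636.5 = 477 kN.
Bearing: edge l_c = 41.5, r_n = 326.7 kN; interior l_c = 48, r_n = 377.9 kN; R_n = 326.7 + 2·377.9 = 1082 kN → 812 kN.
Block shear: A_gv = 3280, A_nv = 2120, A_nt = 488 mm²; R_n = min(0.6F_uA_nv, 0.6F_yA_gv) + U_bs·F_u·A_nt = 721.6 kN → 541 kN.
Bolt shear governs: 477 kN.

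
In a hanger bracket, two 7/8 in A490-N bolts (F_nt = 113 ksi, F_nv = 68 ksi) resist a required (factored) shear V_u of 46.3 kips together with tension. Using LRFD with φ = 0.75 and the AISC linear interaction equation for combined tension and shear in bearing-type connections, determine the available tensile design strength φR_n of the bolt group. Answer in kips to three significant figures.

55.6 kips

A_b = π·0.875²/4 = 0.6013 in²; f_rv = 46.3 / (2 × 0.6013) = 38.5 ksi.
F'_nt = 1.3 F_nt − (F_nt / φF_nv) f_rv = 1.3·113 − (113/(0.75·68))·38.5 = 61.6 ksi, capped at F_nt → F'_nt = 61.6 ksi.
R_n = F'_nt · A_b · n = 61.6 × 0.6013 × 2 = 74.08 kips.
Design strength φR_n = 0.75 × 74.08 = 55.6 kips.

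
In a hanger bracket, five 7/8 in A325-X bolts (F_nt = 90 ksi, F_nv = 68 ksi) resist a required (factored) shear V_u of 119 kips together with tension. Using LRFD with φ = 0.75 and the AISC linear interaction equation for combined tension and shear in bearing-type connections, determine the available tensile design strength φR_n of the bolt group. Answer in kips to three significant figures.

106 kips

A_b = π·0.875²/4 = 0.6013 in²; f_rv = 119 / (5 × 0.6013) = 39.58 ksi.
F'_nt = 1.3 F_nt − (F_nt / φF_nv) f_rv = 1.3·90 − (90/(0.75·68))·39.58 = 47.15 ksi, capped at F_nt → F'_nt = 47.15 ksi.
R_n = F'_nt · A_b · n = 47.15 × 0.6013 × 5 = 141.8 kips.
Design strength φR_n = 0.75 × 141.8 = 106 kips.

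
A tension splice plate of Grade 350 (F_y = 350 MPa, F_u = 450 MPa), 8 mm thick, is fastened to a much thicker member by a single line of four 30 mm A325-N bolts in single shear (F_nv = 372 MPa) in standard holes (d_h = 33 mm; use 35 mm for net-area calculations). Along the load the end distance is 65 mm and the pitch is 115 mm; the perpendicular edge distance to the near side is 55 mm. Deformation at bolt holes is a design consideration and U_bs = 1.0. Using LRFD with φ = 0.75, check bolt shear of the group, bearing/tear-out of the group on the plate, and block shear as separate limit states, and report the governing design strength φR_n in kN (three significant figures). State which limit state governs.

567 kN (block shear governs)

Bolt shear: A_b = π·30²/4 = 706.9 mm²; R_n = 372 × 706.9 × 4 × 1 / 1000 = 1052 kN → 0.75 × 1052 = 789 kN.
Bearing: edge l_c = 48.5, r_n = 209.5 kN; interior l_c = 82, r_n = 259.2 kN; R_n = 209.5 + 3·259.2 = 987.1 kN → 740 kN.
Block shear: A_gv = 3280, A_nv = 2300, A_nt = 300 mm²; R_n = min(0.6F_uA_nv, 0.6F_yA_gv) + U_bs·F_u·A_nt = 756 kN → 567 kN.
Block shear governs: 567 kN.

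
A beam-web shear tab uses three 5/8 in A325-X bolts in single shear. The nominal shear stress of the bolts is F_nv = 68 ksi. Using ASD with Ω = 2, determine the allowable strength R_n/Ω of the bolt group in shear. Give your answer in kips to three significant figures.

31.3 kips

A_b = π × 0.625² / 4 = 0.3068 in².
R_n = F_nv · A_b · n · n_s = 68 × 0.3068 × 3 × 1 = 62.59 kips.
Allowable strength R_n/Ω = 62.59 / 2 = 31.3 kips.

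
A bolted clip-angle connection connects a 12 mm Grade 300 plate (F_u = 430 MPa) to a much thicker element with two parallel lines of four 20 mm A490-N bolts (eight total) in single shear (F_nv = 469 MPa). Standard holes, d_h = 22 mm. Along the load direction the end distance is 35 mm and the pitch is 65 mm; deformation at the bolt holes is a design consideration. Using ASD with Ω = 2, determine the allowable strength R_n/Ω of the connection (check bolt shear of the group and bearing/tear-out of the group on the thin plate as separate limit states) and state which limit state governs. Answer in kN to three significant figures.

589 kN (bolt shear governs)

Bolt shear: A_b = π·20²/4 = 314.2 mm²; R_n = 469 × 314.2 × 8 × 1 / 1000 = 1179 kN → 1179 / 2 = 589 kN.
Bearing (1.2 l_c t F_u ≤ 2.4 d t F_u): upper limit = 2.4·20·12·430 / 1000 = 247.7 kN.
  Edge l_c = 35 − 22/2 = 24 → r_n = 148.6 kN; interior l_c = 65 − 22 = 43 → r_n = 247.7 kN.
  R_n,bearing = 2·148.6 + 6·247.7 = 1783 kN → 1783 / 2 = 892 kN.
Bolt shear governs: 589 kN.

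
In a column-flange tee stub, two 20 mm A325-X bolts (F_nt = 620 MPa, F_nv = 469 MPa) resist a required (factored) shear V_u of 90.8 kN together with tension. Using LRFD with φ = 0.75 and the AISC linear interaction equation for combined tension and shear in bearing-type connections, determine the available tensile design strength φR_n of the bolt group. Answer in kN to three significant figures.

260 kN

A_b = π·20²/4 = 314.2 mm²; f_rv = 90.8 × 1000 / (2 × 314.2) = 144.5 MPa.
F'_nt = 1.3 F_nt − (F_nt / φF_nv) f_rv = 1.3·620 − (620/(0.75·469))·144.5 = 551.3 MPa, capped at F_nt → F'_nt = 551.3 MPa.
R_n = F'_nt · A_b · n = 551.3 × 314.2 × 2 / 1000 = 346.4 kN.
Design strength φR_n = 0.75 × 346.4 = 260 kN.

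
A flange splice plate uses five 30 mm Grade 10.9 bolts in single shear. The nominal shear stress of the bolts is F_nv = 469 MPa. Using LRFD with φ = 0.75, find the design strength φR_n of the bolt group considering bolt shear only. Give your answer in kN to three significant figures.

1240 kN

A_b = π × 30² / 4 = 706.9 mm².
R_n = F_nv · A_b · n · n_s = 469 × 706.9 × 5 × 1 / 1000 = 1658 kN.
Design strength φR_n = 0.75 × 1658 = 1240 kN.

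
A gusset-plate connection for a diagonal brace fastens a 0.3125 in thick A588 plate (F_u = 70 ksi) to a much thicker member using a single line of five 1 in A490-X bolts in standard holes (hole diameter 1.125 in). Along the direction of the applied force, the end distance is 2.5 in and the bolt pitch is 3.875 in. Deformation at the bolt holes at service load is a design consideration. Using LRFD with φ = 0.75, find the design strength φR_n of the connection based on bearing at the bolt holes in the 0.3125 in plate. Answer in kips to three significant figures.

196 kips

Per bolt r_n = 1.2 l_c t F_u ≤ 2.4 d t F_u; upper limit = 2.4 × 1 × 0.3125 × 70 = 52.5 kips.
Edge bolt: l_c = 2.5 − 1.125/2 = 1.938 in → 1.2 × 1.938 × 0.3125 × 70 = 50.86 → r_n = 50.86 kips.
Interior bolts: l_c = 3.875 − 1.125 = 2.75 in → 1.2 × 2.75 × 0.3125 × 70 = 72.19 → r_n = 52.5 kips.
R_n = 1 × 50.86 + 4 × 52.5 = 260.9 kips.
Design strength φR_n = 0.75 × 260.9 = 196 kips.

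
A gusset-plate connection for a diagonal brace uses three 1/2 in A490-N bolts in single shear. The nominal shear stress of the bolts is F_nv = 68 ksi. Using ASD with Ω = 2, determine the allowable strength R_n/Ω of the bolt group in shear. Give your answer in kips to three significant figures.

20 kips

A_b = π × 0.5² / 4 = 0.1963 in².
R_n = F_nv · A_b · n · n_s = 68 × 0.1963 × 3 × 1 = 40.06 kips.
Allowable strength R_n/Ω = 40.06 / 2 = 20 kips.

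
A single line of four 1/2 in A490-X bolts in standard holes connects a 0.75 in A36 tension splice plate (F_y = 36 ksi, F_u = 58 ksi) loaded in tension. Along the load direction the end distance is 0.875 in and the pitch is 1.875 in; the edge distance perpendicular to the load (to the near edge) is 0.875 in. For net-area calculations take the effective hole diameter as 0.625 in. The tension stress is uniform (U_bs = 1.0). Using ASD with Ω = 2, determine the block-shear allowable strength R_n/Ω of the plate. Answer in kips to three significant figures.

64.9 kips

Shear plane L_v = 0.875 + 3·1.875 = 6.5 in; A_gv = 6.5 × 0.75 = 4.875 in².
A_nv = (6.5 − 3.5·0.625) × 0.75 = 3.234 in².
A_nt = (0.875 − 0.5·0.625) × 0.75 = 0.4219 in².
0.6 F_u A_nv = 112.6 kips; 0.6 F_y A_gv = 105.3 kips → shear yielding governs the shear term.
R_n = 105.3 + 1.0 × 58 × 0.4219 = 129.8 kips.
Allowable strength R_n/Ω = 129.8 / 2 = 64.9 kips.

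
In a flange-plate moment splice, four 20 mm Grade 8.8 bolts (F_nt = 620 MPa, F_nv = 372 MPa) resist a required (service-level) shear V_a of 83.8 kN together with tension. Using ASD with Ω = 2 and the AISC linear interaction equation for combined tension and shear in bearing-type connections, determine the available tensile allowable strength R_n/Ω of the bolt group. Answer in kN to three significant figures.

A_b = π·20²/4 = 314.2 mm²; f_rv = 83.8 × 1000 / (4 × 314.2) = 66.69 MPa.
F'_nt = 1.3 F_nt − (Ω F_nt / F_nv) f_rv = 1.3·620 − (2·620/372)·66.69 = 583.7 MPa, capped at F_nt → F'_nt = 583.7 MPa.
R_n = F'_nt · A_b · n = 583.7 × 314.2 × 4 / 1000 = 733.5 kN.
Allowable strength R_n/Ω = 733.5 / 2 = 367 kN.

367 kN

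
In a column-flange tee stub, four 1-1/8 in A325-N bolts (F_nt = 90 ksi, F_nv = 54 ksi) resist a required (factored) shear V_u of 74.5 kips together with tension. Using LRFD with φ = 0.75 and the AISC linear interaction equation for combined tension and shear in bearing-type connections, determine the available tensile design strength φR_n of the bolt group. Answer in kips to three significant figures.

225 kips

A_b = π·1.125²/4 = 0.994 in²; f_rv = 74.5 / (4 × 0.994) = 18.74 ksi.
F'_nt = 1.3 F_nt − (F_nt / φF_nv) f_rv = 1.3·90 − (90/(0.75·54))·18.74 = 75.36 ksi, capped at F_nt → F'_nt = 75.36 ksi.
R_n = F'_nt · A_b · n = 75.36 × 0.994 × 4 = 299.6 kips.
Design strength φR_n = 0.75 × 299.6 = 225 kips.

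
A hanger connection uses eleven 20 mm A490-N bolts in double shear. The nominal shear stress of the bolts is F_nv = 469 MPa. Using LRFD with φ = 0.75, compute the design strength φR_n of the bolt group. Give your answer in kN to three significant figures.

A_b = π × 20² / 4 = 314.2 mm².
R_n = F_nv · A_b · n · n_s = 469 × 314.2 × 11 × 2 / 1000 = 3241 kN.
Design strength φR_n = 0.75 × 3241 = 2430 kN.

2430 kN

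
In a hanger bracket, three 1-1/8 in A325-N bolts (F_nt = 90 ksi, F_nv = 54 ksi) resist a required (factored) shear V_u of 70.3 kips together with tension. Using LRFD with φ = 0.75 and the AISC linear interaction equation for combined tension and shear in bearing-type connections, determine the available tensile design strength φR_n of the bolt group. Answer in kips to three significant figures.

145 kips

A_b = π·1.125²/4 = 0.994 in²; f_rv = 70.3 / (3 × 0.994) = 23.57 ksi.
F'_nt = 1.3 F_nt − (F_nt / φF_nv) f_rv = 1.3·90 − (90/(0.75·54))·23.57 = 64.61 ksi, capped at F_nt → F'_nt = 64.61 ksi.
R_n = F'_nt · A_b · n = 64.61 × 0.994 × 3 = 192.7 kips.
Design strength φR_n = 0.75 × 192.7 = 145 kips.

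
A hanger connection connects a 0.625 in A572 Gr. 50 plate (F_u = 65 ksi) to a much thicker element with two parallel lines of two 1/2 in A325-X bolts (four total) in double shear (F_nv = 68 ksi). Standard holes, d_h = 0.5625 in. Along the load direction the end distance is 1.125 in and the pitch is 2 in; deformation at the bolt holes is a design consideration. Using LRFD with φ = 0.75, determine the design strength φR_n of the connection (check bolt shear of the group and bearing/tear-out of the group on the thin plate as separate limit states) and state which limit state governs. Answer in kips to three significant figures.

Bolt shear: A_b = π·0.5²/4 = 0.1963 in²; R_n = 68 × 0.1963 × 4 × 2 = 106.8 kips → 0.75 × 106.8 = 80.1 kips.
Bearing (1.2 l_c t F_u ≤ 2.4 d t F_u): upper limit = 2.4·0.5·0.625·65 = 48.75 kips.
  Edge l_c = 1.125 − 0.5625/2 = 0.8438 → r_n = 41.13 kips; interior l_c = 2 − 0.5625 = 1.438 → r_n = 48.75 kips.
  R_n,bearing = 2·41.13 + 2·48.75 = 179.8 kips → 0.75 × 179.8 = 135 kips.
Bolt shear governs: 80.1 kips.

80.1 kips (bolt shear governs)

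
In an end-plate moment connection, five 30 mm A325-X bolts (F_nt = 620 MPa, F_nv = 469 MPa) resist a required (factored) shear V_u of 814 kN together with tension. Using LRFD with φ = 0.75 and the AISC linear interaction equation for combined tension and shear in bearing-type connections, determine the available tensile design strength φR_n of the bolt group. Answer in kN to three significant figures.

1060 kN

A_b = π·30²/4 = 706.9 mm²; f_rv = 814 × 1000 / (5 × 706.9) = 230.3 MPa.
F'_nt = 1.3 F_nt − (F_nt / φF_nv) f_rv = 1.3·620 − (620/(0.75·469))·230.3 = 400 MPa, capped at F_nt → F'_nt = 400 MPa.
R_n = F'_nt · A_b · n = 400 × 706.9 × 5 / 1000 = 1414 kN.
Design strength φR_n = 0.75 × 1414 = 1060 kN.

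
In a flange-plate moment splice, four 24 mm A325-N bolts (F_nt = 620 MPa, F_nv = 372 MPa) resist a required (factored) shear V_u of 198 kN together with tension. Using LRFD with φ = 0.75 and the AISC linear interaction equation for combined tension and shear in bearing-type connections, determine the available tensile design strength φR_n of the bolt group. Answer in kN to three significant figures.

A_b = π·24²/4 = 452.4 mm²; f_rv = 198 × 1000 / (4 × 452.4) = 109.4 MPa.
F'_nt = 1.3 F_nt − (F_nt / φF_nv) f_rv = 1.3·620 − (620/(0.75·372))·109.4 = 562.8 MPa, capped at F_nt → F'_nt = 562.8 MPa.
R_n = F'_nt · A_b · n = 562.8 × 452.4 × 4 / 1000 = 1019 kN.
Design strength φR_n = 0.75 × 1019 = 764 kN.

764 kN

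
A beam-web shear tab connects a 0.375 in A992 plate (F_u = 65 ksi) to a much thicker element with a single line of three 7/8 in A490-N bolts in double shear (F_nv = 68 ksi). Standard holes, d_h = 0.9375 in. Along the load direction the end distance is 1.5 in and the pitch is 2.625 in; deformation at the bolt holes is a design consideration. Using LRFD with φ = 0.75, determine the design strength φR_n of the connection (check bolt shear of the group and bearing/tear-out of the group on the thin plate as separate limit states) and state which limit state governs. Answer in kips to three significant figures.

Bolt shear: A_b = π·0.875²/4 = 0.6013 in²; R_n = 68 × 0.6013 × 3 × 2 = 245.3 kips → 0.75 × 245.3 = 184 kips.
Bearing (1.2 l_c t F_u ≤ 2.4 d t F_u): upper limit = 2.4·0.875·0.375·65 = 51.19 kips.
  Edge l_c = 1.5 − 0.9375/2 = 1.031 → r_n = 30.16 kips; interior l_c = 2.625 − 0.9375 = 1.688 → r_n = 49.36 kips.
  R_n,bearing = 1·30.16 + 2·49.36 = 128.9 kips → 0.75 × 128.9 = 96.7 kips.
Bearing governs: 96.7 kips.

96.7 kips (bearing governs)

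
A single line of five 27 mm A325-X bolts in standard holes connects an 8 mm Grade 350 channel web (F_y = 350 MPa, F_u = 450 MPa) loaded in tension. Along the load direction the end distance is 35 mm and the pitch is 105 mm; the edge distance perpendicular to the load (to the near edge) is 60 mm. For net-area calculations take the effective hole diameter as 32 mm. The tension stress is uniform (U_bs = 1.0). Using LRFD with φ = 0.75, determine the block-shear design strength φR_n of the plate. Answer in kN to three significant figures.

623 kN

Shear plane L_v = 35 + 4·105 = 455 mm; A_gv = 455 × 8 = 3640 mm².
A_nv = (455 − 4.5·32) × 8 = 2488 mm².
A_nt = (60 − 0.5·32) × 8 = 352 mm².
0.6 F_u A_nv = 671.8 kN; 0.6 F_y A_gv = 764.4 kN → shear rupture governs the shear term.
R_n = 671.8 + 1.0 × 450 × 352 / 1000 = 830.2 kN.
Design strength φR_n = 0.75 × 830.2 = 623 kN.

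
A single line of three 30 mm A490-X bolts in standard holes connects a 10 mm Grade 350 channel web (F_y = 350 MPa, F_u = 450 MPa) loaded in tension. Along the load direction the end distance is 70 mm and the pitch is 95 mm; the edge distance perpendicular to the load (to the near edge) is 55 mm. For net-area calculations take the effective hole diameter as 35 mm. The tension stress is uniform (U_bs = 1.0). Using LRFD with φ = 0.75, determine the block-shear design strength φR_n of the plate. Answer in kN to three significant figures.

476 kN

Shear plane L_v = 70 + 2·95 = 260 mm; A_gv = 260 × 10 = 2600 mm².
A_nv = (260 − 2.5·35) × 10 = 1725 mm².
A_nt = (55 − 0.5·35) × 10 = 375 mm².
0.6 F_u A_nv = 465.8 kN; 0.6 F_y A_gv = 546 kN → shear rupture governs the shear term.
R_n = 465.8 + 1.0 × 450 × 375 / 1000 = 634.5 kN.
Design strength φR_n = 0.75 × 634.5 = 476 kN.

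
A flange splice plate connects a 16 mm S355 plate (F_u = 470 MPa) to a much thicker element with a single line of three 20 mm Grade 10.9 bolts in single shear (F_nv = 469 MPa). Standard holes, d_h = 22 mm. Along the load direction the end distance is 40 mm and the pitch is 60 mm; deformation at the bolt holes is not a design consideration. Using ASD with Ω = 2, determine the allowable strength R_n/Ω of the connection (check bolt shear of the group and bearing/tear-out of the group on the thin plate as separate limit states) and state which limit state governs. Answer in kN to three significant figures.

Bolt shear: A_b = π·20²/4 = 314.2 mm²; R_n = 469 × 314.2 × 3 × 1 / 1000 = 442 kN → 442 / 2 = 221 kN.
Bearing (1.5 l_c t F_u ≤ 3.0 d t F_u): upper limit = 3.0·20·16·470 / 1000 = 451.2 kN.
  Edge l_c = 40 − 22/2 = 29 → r_n = 327.1 kN; interior l_c = 60 − 22 = 38 → r_n = 428.6 kN.
  R_n,bearing = 1·327.1 + 2·428.6 = 1184 kN → 1184 / 2 = 592 kN.
Bolt shear governs: 221 kN.

221 kN (bolt shear governs)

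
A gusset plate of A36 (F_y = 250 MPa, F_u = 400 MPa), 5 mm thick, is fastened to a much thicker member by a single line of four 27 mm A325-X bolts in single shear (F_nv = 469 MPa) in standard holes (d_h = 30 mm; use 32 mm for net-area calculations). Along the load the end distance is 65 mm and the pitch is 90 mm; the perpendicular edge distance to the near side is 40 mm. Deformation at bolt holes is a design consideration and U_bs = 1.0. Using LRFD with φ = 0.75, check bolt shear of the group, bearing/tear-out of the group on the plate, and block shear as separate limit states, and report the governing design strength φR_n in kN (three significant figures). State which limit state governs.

224 kN (block shear governs)

Bolt shear: A_b = π·27²/4 = 572.6 mm²; R_n = 469 × 572.6 × 4 × 1 / 1000 = 1074 kN → 0.75 × 1074 = 806 kN.
Bearing: edge l_c = 50, r_n = 120 kN; interior l_c = 60, r_n = 129.6 kN; R_n = 120 + 3·129.6 = 508.8 kN → 382 kN.
Block shear: A_gv = 1675, A_nv = 1115, A_nt = 120 mm²; R_n = min(0.6F_uA_nv, 0.6F_yA_gv) + U_bs·F_u·A_nt = 299.2 kN → 224 kN.
Block shear governs: 224 kN.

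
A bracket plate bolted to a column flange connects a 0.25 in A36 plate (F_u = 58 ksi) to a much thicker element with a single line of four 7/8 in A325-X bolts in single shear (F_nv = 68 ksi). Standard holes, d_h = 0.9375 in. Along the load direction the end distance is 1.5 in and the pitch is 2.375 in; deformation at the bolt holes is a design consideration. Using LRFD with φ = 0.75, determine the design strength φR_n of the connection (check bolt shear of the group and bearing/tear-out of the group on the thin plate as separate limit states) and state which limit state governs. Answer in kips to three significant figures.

69.7 kips (bearing governs)

Bolt shear: A_b = π·0.875²/4 = 0.6013 in²; R_n = 68 × 0.6013 × 4 × 1 = 163.6 kips → 0.75 × 163.6 = 123 kips.
Bearing (1.2 l_c t F_u ≤ 2.4 d t F_u): upper limit = 2.4·0.875·0.25·58 = 30.45 kips.
  Edge l_c = 1.5 − 0.9375/2 = 1.031 → r_n = 17.94 kips; interior l_c = 2.375 − 0.9375 = 1.438 → r_n = 25.01 kips.
  R_n,bearing = 1·17.94 + 3·25.01 = 92.98 kips → 0.75 × 92.98 = 69.7 kips.
Bearing governs: 69.7 kips.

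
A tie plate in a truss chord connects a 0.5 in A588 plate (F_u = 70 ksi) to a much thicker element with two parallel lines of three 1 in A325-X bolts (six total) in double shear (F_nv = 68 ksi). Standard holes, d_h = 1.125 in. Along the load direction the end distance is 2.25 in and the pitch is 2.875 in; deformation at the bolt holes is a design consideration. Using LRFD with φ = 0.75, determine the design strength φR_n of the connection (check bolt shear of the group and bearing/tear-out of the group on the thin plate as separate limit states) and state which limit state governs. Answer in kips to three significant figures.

327 kips (bearing governs)

Bolt shear: A_b = π·1²/4 = 0.7854 in²; R_n = 68 × 0.7854 × 6 × 2 = 640.9 kips → 0.75 × 640.9 = 481 kips.
Bearing (1.2 l_c t F_u ≤ 2.4 d t F_u): upper limit = 2.4·1·0.5·70 = 84 kips.
  Edge l_c = 2.25 − 1.125/2 = 1.688 → r_n = 70.88 kips; interior l_c = 2.875 − 1.125 = 1.75 → r_n = 73.5 kips.
  R_n,bearing = 2·70.88 + 4·73.5 = 435.8 kips → 0.75 × 435.8 = 327 kips.
Bearing governs: 327 kips.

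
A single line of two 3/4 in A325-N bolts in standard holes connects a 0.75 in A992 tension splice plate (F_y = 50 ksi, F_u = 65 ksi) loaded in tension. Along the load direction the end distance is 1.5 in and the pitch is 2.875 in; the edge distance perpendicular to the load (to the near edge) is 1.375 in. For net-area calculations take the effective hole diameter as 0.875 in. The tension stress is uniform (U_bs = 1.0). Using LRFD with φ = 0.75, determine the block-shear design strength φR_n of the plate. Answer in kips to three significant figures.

Shear plane L_v = 1.5 + 1·2.875 = 4.375 in; A_gv = 4.375 × 0.75 = 3.281 in².
A_nv = (4.375 − 1.5·0.875) × 0.75 = 2.297 in².
A_nt = (1.375 − 0.5·0.875) × 0.75 = 0.7031 in².
0.6 F_u A_nv = 89.58 kips; 0.6 F_y A_gv = 98.44 kips → shear rupture governs the shear term.
R_n = 89.58 + 1.0 × 65 × 0.7031 = 135.3 kips.
Design strength φR_n = 0.75 × 135.3 = 101 kips.

101 kips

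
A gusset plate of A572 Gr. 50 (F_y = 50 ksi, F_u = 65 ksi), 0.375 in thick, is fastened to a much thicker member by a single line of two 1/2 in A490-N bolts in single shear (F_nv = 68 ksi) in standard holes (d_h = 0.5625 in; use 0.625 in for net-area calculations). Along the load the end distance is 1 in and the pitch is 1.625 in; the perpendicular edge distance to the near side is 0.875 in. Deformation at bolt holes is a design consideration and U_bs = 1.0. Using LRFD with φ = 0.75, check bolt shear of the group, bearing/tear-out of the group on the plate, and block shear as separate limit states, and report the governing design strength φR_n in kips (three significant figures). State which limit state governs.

Bolt shear: A_b = π·0.5²/4 = 0.1963 in²; R_n = 68 × 0.1963 × 2 × 1 = 26.7 kips → 0.75 × 26.7 = 20 kips.
Bearing: edge l_c = 0.7188, r_n = 21.02 kips; interior l_c = 1.062, r_n = 29.25 kips; R_n = 21.02 + 1·29.25 = 50.27 kips → 37.7 kips.
Block shear: A_gv = 0.9844, A_nv = 0.6328, A_nt = 0.2109 in²; R_n = min(0.6F_uA_nv, 0.6F_yA_gv) + U_bs·F_u·A_nt = 38.39 kips → 28.8 kips.
Bolt shear governs: 20 kips.

20 kips (bolt shear governs)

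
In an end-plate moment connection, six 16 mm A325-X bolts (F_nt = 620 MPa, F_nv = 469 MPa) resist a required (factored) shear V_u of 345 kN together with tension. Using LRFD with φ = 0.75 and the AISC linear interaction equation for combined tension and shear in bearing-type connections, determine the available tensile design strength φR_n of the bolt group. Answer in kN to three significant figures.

273 kN

A_b = π·16²/4 = 201.1 mm²; f_rv = 345 × 1000 / (6 × 201.1) = 286 MPa.
F'_nt = 1.3 F_nt − (F_nt / φF_nv) f_rv = 1.3·620 − (620/(0.75·469))·286 = 301.9 MPa, capped at F_nt → F'_nt = 301.9 MPa.
R_n = F'_nt · A_b · n = 301.9 × 201.1 × 6 / 1000 = 364.2 kN.
Design strength φR_n = 0.75 × 364.2 = 273 kN.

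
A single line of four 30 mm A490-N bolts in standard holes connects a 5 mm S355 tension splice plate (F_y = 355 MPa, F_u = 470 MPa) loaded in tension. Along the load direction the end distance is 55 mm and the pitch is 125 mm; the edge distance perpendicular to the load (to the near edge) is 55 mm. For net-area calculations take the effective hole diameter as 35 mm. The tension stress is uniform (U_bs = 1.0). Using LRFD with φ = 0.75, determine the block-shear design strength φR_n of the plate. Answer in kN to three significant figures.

391 kN

Shear plane L_v = 55 + 3·125 = 430 mm; A_gv = 430 × 5 = 2150 mm².
A_nv = (430 − 3.5·35) × 5 = 1538 mm².
A_nt = (55 − 0.5·35) × 5 = 187.5 mm².
0.6 F_u A_nv = 433.6 kN; 0.6 F_y A_gv = 457.9 kN → shear rupture governs the shear term.
R_n = 433.6 + 1.0 × 470 × 187.5 / 1000 = 521.7 kN.
Design strength φR_n = 0.75 × 521.7 = 391 kN.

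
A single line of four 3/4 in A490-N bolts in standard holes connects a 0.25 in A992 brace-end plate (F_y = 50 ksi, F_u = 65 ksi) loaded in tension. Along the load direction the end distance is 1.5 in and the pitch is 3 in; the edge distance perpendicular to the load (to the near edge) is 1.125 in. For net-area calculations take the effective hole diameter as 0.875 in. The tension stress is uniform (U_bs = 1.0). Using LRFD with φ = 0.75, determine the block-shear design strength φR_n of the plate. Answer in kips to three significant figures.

62.8 kips

Shear plane L_v = 1.5 + 3·3 = 10.5 in; A_gv = 10.5 × 0.25 = 2.625 in².
A_nv = (10.5 − 3.5·0.875) × 0.25 = 1.859 in².
A_nt = (1.125 − 0.5·0.875) × 0.25 = 0.1719 in².
0.6 F_u A_nv = 72.52 kips; 0.6 F_y A_gv = 78.75 kips → shear rupture governs the shear term.
R_n = 72.52 + 1.0 × 65 × 0.1719 = 83.69 kips.
Design strength φR_n = 0.75 × 83.69 = 62.8 kips.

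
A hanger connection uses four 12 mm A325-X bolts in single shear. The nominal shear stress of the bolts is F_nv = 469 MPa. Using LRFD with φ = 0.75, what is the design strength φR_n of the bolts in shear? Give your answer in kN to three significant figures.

159 kN

A_b = π × 12² / 4 = 113.1 mm².
R_n = F_nv · A_b · n · n_s = 469 × 113.1 × 4 × 1 / 1000 = 212.2 kN.
Design strength φR_n = 0.75 × 212.2 = 159 kN.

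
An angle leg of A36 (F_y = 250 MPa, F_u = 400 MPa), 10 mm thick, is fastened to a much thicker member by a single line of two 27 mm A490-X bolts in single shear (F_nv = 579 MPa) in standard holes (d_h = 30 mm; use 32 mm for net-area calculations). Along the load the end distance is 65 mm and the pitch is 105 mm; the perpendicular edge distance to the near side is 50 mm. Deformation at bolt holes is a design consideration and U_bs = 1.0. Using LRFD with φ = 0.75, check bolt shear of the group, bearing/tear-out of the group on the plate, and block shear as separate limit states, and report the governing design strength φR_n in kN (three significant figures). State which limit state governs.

293 kN (block shear governs)

Bolt shear: A_b = π·27²/4 = 572.6 mm²; R_n = 579 × 572.6 × 2 × 1 / 1000 = 663 kN → 0.75 × 663 = 497 kN.
Bearing: edge l_c = 50, r_n = 240 kN; interior l_c = 75, r_n = 259.2 kN; R_n = 240 + 1·259.2 = 499.2 kN → 374 kN.
Block shear: A_gv = 1700, A_nv = 1220, A_nt = 340 mm²; R_n = min(0.6F_uA_nv, 0.6F_yA_gv) + U_bs·F_u·A_nt = 391 kN → 293 kN.
Block shear governs: 293 kN.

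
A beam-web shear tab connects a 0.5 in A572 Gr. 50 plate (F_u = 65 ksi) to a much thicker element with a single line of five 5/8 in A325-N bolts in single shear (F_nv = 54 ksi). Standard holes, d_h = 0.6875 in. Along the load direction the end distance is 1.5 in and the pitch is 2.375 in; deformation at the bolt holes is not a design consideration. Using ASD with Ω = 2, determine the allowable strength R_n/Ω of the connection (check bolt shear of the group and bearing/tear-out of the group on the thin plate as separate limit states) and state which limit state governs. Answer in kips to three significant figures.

Bolt shear: A_b = π·0.625²/4 = 0.3068 in²; R_n = 54 × 0.3068 × 5 × 1 = 82.83 kips → 82.83 / 2 = 41.4 kips.
Bearing (1.5 l_c t F_u ≤ 3.0 d t F_u): upper limit = 3.0·0.625·0.5·65 = 60.94 kips.
  Edge l_c = 1.5 − 0.6875/2 = 1.156 → r_n = 56.37 kips; interior l_c = 2.375 − 0.6875 = 1.688 → r_n = 60.94 kips.
  R_n,bearing = 1·56.37 + 4·60.94 = 300.1 kips → 300.1 / 2 = 150 kips.
Bolt shear governs: 41.4 kips.

41.4 kips (bolt shear governs)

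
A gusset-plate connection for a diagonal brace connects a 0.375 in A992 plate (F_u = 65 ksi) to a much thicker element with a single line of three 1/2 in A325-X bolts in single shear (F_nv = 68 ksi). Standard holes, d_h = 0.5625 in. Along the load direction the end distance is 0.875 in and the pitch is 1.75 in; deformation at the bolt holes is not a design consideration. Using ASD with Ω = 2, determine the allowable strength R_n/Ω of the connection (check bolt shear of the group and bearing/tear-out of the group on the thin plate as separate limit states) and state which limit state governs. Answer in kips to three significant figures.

20 kips (bolt shear governs)

Bolt shear: A_b = π·0.5²/4 = 0.1963 in²; R_n = 68 × 0.1963 × 3 × 1 = 40.06 kips → 40.06 / 2 = 20 kips.
Bearing (1.5 l_c t F_u ≤ 3.0 d t F_u): upper limit = 3.0·0.5·0.375·65 = 36.56 kips.
  Edge l_c = 0.875 − 0.5625/2 = 0.5938 → r_n = 21.71 kips; interior l_c = 1.75 − 0.5625 = 1.188 → r_n = 36.56 kips.
  R_n,bearing = 1·21.71 + 2·36.56 = 94.83 kips → 94.83 / 2 = 47.4 kips.
Bolt shear governs: 20 kips.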